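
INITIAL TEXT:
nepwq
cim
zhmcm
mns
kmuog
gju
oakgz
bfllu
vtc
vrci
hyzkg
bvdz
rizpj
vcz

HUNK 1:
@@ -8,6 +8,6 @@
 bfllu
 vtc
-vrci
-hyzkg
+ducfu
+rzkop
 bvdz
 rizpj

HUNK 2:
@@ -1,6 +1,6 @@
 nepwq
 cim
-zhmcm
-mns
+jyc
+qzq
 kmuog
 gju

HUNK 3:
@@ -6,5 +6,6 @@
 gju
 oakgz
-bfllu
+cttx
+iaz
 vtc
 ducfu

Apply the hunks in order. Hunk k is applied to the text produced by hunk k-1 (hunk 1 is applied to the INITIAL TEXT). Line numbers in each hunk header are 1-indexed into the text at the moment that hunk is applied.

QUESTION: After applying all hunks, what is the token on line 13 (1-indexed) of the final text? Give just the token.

Hunk 1: at line 8 remove [vrci,hyzkg] add [ducfu,rzkop] -> 14 lines: nepwq cim zhmcm mns kmuog gju oakgz bfllu vtc ducfu rzkop bvdz rizpj vcz
Hunk 2: at line 1 remove [zhmcm,mns] add [jyc,qzq] -> 14 lines: nepwq cim jyc qzq kmuog gju oakgz bfllu vtc ducfu rzkop bvdz rizpj vcz
Hunk 3: at line 6 remove [bfllu] add [cttx,iaz] -> 15 lines: nepwq cim jyc qzq kmuog gju oakgz cttx iaz vtc ducfu rzkop bvdz rizpj vcz
Final line 13: bvdz

Answer: bvdz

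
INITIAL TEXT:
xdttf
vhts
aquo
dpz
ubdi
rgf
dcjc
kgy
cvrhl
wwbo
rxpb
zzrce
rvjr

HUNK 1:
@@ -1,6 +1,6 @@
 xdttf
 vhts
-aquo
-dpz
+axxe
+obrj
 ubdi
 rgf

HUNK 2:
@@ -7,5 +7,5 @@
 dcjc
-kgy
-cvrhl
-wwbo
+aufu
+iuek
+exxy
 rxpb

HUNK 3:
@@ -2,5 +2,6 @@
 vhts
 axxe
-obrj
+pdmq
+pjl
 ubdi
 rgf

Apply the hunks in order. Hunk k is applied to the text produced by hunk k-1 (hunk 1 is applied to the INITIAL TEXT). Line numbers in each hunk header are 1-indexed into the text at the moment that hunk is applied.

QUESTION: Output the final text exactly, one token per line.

Answer: xdttf
vhts
axxe
pdmq
pjl
ubdi
rgf
dcjc
aufu
iuek
exxy
rxpb
zzrce
rvjr

Derivation:
Hunk 1: at line 1 remove [aquo,dpz] add [axxe,obrj] -> 13 lines: xdttf vhts axxe obrj ubdi rgf dcjc kgy cvrhl wwbo rxpb zzrce rvjr
Hunk 2: at line 7 remove [kgy,cvrhl,wwbo] add [aufu,iuek,exxy] -> 13 lines: xdttf vhts axxe obrj ubdi rgf dcjc aufu iuek exxy rxpb zzrce rvjr
Hunk 3: at line 2 remove [obrj] add [pdmq,pjl] -> 14 lines: xdttf vhts axxe pdmq pjl ubdi rgf dcjc aufu iuek exxy rxpb zzrce rvjr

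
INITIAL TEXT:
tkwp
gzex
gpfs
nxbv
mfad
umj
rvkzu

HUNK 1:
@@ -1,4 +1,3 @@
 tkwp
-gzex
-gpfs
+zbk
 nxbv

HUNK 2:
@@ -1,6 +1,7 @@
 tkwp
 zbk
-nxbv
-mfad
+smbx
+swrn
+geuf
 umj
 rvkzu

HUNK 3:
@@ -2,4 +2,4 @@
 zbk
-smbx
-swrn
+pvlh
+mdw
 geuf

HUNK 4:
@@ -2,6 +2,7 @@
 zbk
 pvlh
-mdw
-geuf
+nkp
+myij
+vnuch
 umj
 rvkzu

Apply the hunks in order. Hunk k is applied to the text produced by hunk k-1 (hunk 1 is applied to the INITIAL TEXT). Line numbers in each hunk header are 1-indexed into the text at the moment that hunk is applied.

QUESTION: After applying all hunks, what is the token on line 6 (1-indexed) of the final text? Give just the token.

Hunk 1: at line 1 remove [gzex,gpfs] add [zbk] -> 6 lines: tkwp zbk nxbv mfad umj rvkzu
Hunk 2: at line 1 remove [nxbv,mfad] add [smbx,swrn,geuf] -> 7 lines: tkwp zbk smbx swrn geuf umj rvkzu
Hunk 3: at line 2 remove [smbx,swrn] add [pvlh,mdw] -> 7 lines: tkwp zbk pvlh mdw geuf umj rvkzu
Hunk 4: at line 2 remove [mdw,geuf] add [nkp,myij,vnuch] -> 8 lines: tkwp zbk pvlh nkp myij vnuch umj rvkzu
Final line 6: vnuch

Answer: vnuch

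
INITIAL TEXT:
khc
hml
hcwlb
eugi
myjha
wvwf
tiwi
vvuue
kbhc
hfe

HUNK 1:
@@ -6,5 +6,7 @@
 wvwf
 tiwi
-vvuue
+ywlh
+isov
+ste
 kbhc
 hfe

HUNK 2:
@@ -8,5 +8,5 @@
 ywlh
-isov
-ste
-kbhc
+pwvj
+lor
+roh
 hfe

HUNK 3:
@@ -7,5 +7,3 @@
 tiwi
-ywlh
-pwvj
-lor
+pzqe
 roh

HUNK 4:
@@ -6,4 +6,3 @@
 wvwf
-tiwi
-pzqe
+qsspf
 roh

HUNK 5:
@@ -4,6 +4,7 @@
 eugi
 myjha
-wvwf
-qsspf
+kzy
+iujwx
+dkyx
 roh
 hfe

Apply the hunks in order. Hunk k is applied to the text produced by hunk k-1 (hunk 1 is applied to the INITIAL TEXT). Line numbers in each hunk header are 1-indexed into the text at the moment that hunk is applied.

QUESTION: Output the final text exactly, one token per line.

Hunk 1: at line 6 remove [vvuue] add [ywlh,isov,ste] -> 12 lines: khc hml hcwlb eugi myjha wvwf tiwi ywlh isov ste kbhc hfe
Hunk 2: at line 8 remove [isov,ste,kbhc] add [pwvj,lor,roh] -> 12 lines: khc hml hcwlb eugi myjha wvwf tiwi ywlh pwvj lor roh hfe
Hunk 3: at line 7 remove [ywlh,pwvj,lor] add [pzqe] -> 10 lines: khc hml hcwlb eugi myjha wvwf tiwi pzqe roh hfe
Hunk 4: at line 6 remove [tiwi,pzqe] add [qsspf] -> 9 lines: khc hml hcwlb eugi myjha wvwf qsspf roh hfe
Hunk 5: at line 4 remove [wvwf,qsspf] add [kzy,iujwx,dkyx] -> 10 lines: khc hml hcwlb eugi myjha kzy iujwx dkyx roh hfe

Answer: khc
hml
hcwlb
eugi
myjha
kzy
iujwx
dkyx
roh
hfe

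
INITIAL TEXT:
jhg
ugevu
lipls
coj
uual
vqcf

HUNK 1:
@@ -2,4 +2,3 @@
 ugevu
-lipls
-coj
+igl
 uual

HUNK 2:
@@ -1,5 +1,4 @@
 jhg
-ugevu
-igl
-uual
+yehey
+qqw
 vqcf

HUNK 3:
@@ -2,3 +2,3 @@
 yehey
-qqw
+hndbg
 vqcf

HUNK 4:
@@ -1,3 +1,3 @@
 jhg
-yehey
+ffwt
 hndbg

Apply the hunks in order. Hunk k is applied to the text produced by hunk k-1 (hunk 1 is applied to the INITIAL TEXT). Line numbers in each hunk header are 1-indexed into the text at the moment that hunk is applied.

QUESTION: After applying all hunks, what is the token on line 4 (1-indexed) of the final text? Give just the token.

Hunk 1: at line 2 remove [lipls,coj] add [igl] -> 5 lines: jhg ugevu igl uual vqcf
Hunk 2: at line 1 remove [ugevu,igl,uual] add [yehey,qqw] -> 4 lines: jhg yehey qqw vqcf
Hunk 3: at line 2 remove [qqw] add [hndbg] -> 4 lines: jhg yehey hndbg vqcf
Hunk 4: at line 1 remove [yehey] add [ffwt] -> 4 lines: jhg ffwt hndbg vqcf
Final line 4: vqcf

Answer: vqcf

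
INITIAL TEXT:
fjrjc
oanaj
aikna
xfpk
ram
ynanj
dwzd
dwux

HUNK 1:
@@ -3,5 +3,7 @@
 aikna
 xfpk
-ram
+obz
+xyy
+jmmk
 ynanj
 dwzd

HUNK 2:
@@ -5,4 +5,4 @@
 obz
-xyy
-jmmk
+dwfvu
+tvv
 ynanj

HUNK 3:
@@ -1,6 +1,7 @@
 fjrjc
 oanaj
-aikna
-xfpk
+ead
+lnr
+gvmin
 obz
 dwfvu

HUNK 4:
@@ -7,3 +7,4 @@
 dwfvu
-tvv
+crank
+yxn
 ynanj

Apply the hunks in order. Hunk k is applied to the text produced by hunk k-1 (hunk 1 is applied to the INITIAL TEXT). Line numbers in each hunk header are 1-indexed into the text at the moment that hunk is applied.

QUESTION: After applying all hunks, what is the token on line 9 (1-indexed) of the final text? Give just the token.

Answer: yxn

Derivation:
Hunk 1: at line 3 remove [ram] add [obz,xyy,jmmk] -> 10 lines: fjrjc oanaj aikna xfpk obz xyy jmmk ynanj dwzd dwux
Hunk 2: at line 5 remove [xyy,jmmk] add [dwfvu,tvv] -> 10 lines: fjrjc oanaj aikna xfpk obz dwfvu tvv ynanj dwzd dwux
Hunk 3: at line 1 remove [aikna,xfpk] add [ead,lnr,gvmin] -> 11 lines: fjrjc oanaj ead lnr gvmin obz dwfvu tvv ynanj dwzd dwux
Hunk 4: at line 7 remove [tvv] add [crank,yxn] -> 12 lines: fjrjc oanaj ead lnr gvmin obz dwfvu crank yxn ynanj dwzd dwux
Final line 9: yxn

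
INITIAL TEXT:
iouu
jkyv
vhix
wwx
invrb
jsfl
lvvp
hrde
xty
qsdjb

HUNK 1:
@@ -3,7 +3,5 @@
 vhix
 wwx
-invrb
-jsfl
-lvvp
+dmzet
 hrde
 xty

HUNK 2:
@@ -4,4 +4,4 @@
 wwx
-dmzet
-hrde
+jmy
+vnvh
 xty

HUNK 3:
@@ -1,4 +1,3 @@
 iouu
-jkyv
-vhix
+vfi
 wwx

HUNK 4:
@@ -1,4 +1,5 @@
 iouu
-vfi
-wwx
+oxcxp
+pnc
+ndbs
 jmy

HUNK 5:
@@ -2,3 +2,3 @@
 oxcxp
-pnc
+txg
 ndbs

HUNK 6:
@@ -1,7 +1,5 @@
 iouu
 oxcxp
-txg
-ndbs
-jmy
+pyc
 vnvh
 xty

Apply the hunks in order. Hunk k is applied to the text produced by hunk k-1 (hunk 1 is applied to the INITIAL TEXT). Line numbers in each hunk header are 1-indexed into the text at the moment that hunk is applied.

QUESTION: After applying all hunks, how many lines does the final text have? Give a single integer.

Hunk 1: at line 3 remove [invrb,jsfl,lvvp] add [dmzet] -> 8 lines: iouu jkyv vhix wwx dmzet hrde xty qsdjb
Hunk 2: at line 4 remove [dmzet,hrde] add [jmy,vnvh] -> 8 lines: iouu jkyv vhix wwx jmy vnvh xty qsdjb
Hunk 3: at line 1 remove [jkyv,vhix] add [vfi] -> 7 lines: iouu vfi wwx jmy vnvh xty qsdjb
Hunk 4: at line 1 remove [vfi,wwx] add [oxcxp,pnc,ndbs] -> 8 lines: iouu oxcxp pnc ndbs jmy vnvh xty qsdjb
Hunk 5: at line 2 remove [pnc] add [txg] -> 8 lines: iouu oxcxp txg ndbs jmy vnvh xty qsdjb
Hunk 6: at line 1 remove [txg,ndbs,jmy] add [pyc] -> 6 lines: iouu oxcxp pyc vnvh xty qsdjb
Final line count: 6

Answer: 6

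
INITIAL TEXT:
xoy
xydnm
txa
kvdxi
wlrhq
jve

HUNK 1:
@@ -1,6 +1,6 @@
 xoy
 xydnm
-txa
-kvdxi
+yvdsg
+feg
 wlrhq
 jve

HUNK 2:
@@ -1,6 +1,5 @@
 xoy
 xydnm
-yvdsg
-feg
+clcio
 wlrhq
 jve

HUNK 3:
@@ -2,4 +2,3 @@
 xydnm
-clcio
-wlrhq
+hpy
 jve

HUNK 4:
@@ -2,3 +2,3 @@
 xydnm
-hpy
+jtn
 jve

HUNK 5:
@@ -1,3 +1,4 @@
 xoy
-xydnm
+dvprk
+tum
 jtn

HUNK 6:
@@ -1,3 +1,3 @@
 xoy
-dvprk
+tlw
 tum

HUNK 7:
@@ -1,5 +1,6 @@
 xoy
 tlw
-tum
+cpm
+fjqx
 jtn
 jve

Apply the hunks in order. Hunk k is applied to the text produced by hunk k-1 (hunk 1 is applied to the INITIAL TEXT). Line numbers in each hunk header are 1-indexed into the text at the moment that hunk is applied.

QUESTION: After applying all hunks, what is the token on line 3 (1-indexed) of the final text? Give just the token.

Answer: cpm

Derivation:
Hunk 1: at line 1 remove [txa,kvdxi] add [yvdsg,feg] -> 6 lines: xoy xydnm yvdsg feg wlrhq jve
Hunk 2: at line 1 remove [yvdsg,feg] add [clcio] -> 5 lines: xoy xydnm clcio wlrhq jve
Hunk 3: at line 2 remove [clcio,wlrhq] add [hpy] -> 4 lines: xoy xydnm hpy jve
Hunk 4: at line 2 remove [hpy] add [jtn] -> 4 lines: xoy xydnm jtn jve
Hunk 5: at line 1 remove [xydnm] add [dvprk,tum] -> 5 lines: xoy dvprk tum jtn jve
Hunk 6: at line 1 remove [dvprk] add [tlw] -> 5 lines: xoy tlw tum jtn jve
Hunk 7: at line 1 remove [tum] add [cpm,fjqx] -> 6 lines: xoy tlw cpm fjqx jtn jve
Final line 3: cpm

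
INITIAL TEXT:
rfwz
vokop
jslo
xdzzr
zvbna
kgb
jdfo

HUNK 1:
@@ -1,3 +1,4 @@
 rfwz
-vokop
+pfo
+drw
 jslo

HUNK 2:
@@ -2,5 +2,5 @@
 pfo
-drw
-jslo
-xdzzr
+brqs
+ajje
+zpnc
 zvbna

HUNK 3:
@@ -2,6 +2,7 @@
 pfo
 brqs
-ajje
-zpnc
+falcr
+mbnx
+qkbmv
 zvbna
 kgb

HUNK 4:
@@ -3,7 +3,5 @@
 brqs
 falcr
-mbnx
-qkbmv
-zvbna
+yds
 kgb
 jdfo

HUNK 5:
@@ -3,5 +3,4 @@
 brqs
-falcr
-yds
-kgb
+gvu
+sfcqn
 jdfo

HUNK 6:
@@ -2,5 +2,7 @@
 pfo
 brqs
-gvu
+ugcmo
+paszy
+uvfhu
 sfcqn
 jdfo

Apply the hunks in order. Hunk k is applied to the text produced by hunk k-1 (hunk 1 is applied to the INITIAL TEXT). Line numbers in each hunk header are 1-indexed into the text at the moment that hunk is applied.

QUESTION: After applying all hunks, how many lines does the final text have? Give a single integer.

Answer: 8

Derivation:
Hunk 1: at line 1 remove [vokop] add [pfo,drw] -> 8 lines: rfwz pfo drw jslo xdzzr zvbna kgb jdfo
Hunk 2: at line 2 remove [drw,jslo,xdzzr] add [brqs,ajje,zpnc] -> 8 lines: rfwz pfo brqs ajje zpnc zvbna kgb jdfo
Hunk 3: at line 2 remove [ajje,zpnc] add [falcr,mbnx,qkbmv] -> 9 lines: rfwz pfo brqs falcr mbnx qkbmv zvbna kgb jdfo
Hunk 4: at line 3 remove [mbnx,qkbmv,zvbna] add [yds] -> 7 lines: rfwz pfo brqs falcr yds kgb jdfo
Hunk 5: at line 3 remove [falcr,yds,kgb] add [gvu,sfcqn] -> 6 lines: rfwz pfo brqs gvu sfcqn jdfo
Hunk 6: at line 2 remove [gvu] add [ugcmo,paszy,uvfhu] -> 8 lines: rfwz pfo brqs ugcmo paszy uvfhu sfcqn jdfo
Final line count: 8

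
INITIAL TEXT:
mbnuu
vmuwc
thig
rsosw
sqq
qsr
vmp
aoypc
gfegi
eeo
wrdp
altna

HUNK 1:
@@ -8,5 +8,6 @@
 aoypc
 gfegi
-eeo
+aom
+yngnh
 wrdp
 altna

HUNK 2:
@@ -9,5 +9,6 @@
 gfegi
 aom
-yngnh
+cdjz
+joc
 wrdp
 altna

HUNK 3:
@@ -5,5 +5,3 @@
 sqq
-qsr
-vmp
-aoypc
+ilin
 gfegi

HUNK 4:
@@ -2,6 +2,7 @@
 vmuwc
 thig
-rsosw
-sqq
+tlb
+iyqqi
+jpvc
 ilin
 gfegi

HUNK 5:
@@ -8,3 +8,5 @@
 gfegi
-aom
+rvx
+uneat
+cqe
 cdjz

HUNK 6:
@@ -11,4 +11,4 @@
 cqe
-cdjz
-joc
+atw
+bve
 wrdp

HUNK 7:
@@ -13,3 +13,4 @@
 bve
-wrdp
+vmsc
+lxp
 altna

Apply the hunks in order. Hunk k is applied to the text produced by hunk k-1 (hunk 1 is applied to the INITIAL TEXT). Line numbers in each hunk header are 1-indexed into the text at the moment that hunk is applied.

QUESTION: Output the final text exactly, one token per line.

Answer: mbnuu
vmuwc
thig
tlb
iyqqi
jpvc
ilin
gfegi
rvx
uneat
cqe
atw
bve
vmsc
lxp
altna

Derivation:
Hunk 1: at line 8 remove [eeo] add [aom,yngnh] -> 13 lines: mbnuu vmuwc thig rsosw sqq qsr vmp aoypc gfegi aom yngnh wrdp altna
Hunk 2: at line 9 remove [yngnh] add [cdjz,joc] -> 14 lines: mbnuu vmuwc thig rsosw sqq qsr vmp aoypc gfegi aom cdjz joc wrdp altna
Hunk 3: at line 5 remove [qsr,vmp,aoypc] add [ilin] -> 12 lines: mbnuu vmuwc thig rsosw sqq ilin gfegi aom cdjz joc wrdp altna
Hunk 4: at line 2 remove [rsosw,sqq] add [tlb,iyqqi,jpvc] -> 13 lines: mbnuu vmuwc thig tlb iyqqi jpvc ilin gfegi aom cdjz joc wrdp altna
Hunk 5: at line 8 remove [aom] add [rvx,uneat,cqe] -> 15 lines: mbnuu vmuwc thig tlb iyqqi jpvc ilin gfegi rvx uneat cqe cdjz joc wrdp altna
Hunk 6: at line 11 remove [cdjz,joc] add [atw,bve] -> 15 lines: mbnuu vmuwc thig tlb iyqqi jpvc ilin gfegi rvx uneat cqe atw bve wrdp altna
Hunk 7: at line 13 remove [wrdp] add [vmsc,lxp] -> 16 lines: mbnuu vmuwc thig tlb iyqqi jpvc ilin gfegi rvx uneat cqe atw bve vmsc lxp altna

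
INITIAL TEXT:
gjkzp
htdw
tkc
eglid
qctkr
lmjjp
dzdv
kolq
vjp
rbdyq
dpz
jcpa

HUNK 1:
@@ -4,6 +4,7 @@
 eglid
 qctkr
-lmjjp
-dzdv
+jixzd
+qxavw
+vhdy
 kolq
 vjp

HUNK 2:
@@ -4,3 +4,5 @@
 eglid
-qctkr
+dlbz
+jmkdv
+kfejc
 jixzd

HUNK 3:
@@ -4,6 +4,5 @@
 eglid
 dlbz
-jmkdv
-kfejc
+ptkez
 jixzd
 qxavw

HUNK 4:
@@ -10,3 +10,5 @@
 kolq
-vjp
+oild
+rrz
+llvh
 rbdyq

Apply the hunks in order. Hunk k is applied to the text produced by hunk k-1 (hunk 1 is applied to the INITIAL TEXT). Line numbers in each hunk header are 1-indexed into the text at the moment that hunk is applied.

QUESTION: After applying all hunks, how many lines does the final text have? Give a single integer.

Answer: 16

Derivation:
Hunk 1: at line 4 remove [lmjjp,dzdv] add [jixzd,qxavw,vhdy] -> 13 lines: gjkzp htdw tkc eglid qctkr jixzd qxavw vhdy kolq vjp rbdyq dpz jcpa
Hunk 2: at line 4 remove [qctkr] add [dlbz,jmkdv,kfejc] -> 15 lines: gjkzp htdw tkc eglid dlbz jmkdv kfejc jixzd qxavw vhdy kolq vjp rbdyq dpz jcpa
Hunk 3: at line 4 remove [jmkdv,kfejc] add [ptkez] -> 14 lines: gjkzp htdw tkc eglid dlbz ptkez jixzd qxavw vhdy kolq vjp rbdyq dpz jcpa
Hunk 4: at line 10 remove [vjp] add [oild,rrz,llvh] -> 16 lines: gjkzp htdw tkc eglid dlbz ptkez jixzd qxavw vhdy kolq oild rrz llvh rbdyq dpz jcpa
Final line count: 16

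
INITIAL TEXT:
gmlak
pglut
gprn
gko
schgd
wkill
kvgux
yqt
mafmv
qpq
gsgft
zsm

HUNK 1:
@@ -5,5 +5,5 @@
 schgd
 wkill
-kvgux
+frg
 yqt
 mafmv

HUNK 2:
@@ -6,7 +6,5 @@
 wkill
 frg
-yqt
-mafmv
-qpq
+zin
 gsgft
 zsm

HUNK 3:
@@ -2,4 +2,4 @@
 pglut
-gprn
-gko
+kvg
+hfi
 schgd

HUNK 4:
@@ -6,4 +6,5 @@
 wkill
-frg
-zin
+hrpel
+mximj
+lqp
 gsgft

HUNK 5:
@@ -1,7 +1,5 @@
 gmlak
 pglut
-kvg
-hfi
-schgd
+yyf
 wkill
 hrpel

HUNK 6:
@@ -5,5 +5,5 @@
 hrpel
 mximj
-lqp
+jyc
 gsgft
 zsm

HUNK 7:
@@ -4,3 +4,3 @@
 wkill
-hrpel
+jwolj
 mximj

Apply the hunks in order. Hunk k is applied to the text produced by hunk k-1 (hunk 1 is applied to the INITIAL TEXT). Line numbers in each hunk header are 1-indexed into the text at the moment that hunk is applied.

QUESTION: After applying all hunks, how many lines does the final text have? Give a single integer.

Hunk 1: at line 5 remove [kvgux] add [frg] -> 12 lines: gmlak pglut gprn gko schgd wkill frg yqt mafmv qpq gsgft zsm
Hunk 2: at line 6 remove [yqt,mafmv,qpq] add [zin] -> 10 lines: gmlak pglut gprn gko schgd wkill frg zin gsgft zsm
Hunk 3: at line 2 remove [gprn,gko] add [kvg,hfi] -> 10 lines: gmlak pglut kvg hfi schgd wkill frg zin gsgft zsm
Hunk 4: at line 6 remove [frg,zin] add [hrpel,mximj,lqp] -> 11 lines: gmlak pglut kvg hfi schgd wkill hrpel mximj lqp gsgft zsm
Hunk 5: at line 1 remove [kvg,hfi,schgd] add [yyf] -> 9 lines: gmlak pglut yyf wkill hrpel mximj lqp gsgft zsm
Hunk 6: at line 5 remove [lqp] add [jyc] -> 9 lines: gmlak pglut yyf wkill hrpel mximj jyc gsgft zsm
Hunk 7: at line 4 remove [hrpel] add [jwolj] -> 9 lines: gmlak pglut yyf wkill jwolj mximj jyc gsgft zsm
Final line count: 9

Answer: 9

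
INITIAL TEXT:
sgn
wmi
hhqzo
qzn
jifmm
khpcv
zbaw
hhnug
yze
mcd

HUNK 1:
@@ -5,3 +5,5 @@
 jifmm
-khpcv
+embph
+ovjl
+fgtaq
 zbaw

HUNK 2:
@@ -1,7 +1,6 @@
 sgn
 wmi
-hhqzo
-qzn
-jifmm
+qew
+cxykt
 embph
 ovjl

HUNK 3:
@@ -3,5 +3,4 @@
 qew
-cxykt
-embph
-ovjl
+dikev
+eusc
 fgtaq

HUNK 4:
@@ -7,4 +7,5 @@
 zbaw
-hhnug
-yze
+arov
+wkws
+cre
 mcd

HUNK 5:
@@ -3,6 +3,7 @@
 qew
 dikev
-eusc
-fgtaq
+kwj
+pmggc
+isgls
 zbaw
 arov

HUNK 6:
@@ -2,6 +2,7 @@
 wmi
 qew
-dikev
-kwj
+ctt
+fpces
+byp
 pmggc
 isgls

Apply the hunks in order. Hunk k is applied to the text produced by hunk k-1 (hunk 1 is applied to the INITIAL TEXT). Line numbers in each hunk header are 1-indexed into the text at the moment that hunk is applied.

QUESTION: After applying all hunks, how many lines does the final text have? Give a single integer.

Hunk 1: at line 5 remove [khpcv] add [embph,ovjl,fgtaq] -> 12 lines: sgn wmi hhqzo qzn jifmm embph ovjl fgtaq zbaw hhnug yze mcd
Hunk 2: at line 1 remove [hhqzo,qzn,jifmm] add [qew,cxykt] -> 11 lines: sgn wmi qew cxykt embph ovjl fgtaq zbaw hhnug yze mcd
Hunk 3: at line 3 remove [cxykt,embph,ovjl] add [dikev,eusc] -> 10 lines: sgn wmi qew dikev eusc fgtaq zbaw hhnug yze mcd
Hunk 4: at line 7 remove [hhnug,yze] add [arov,wkws,cre] -> 11 lines: sgn wmi qew dikev eusc fgtaq zbaw arov wkws cre mcd
Hunk 5: at line 3 remove [eusc,fgtaq] add [kwj,pmggc,isgls] -> 12 lines: sgn wmi qew dikev kwj pmggc isgls zbaw arov wkws cre mcd
Hunk 6: at line 2 remove [dikev,kwj] add [ctt,fpces,byp] -> 13 lines: sgn wmi qew ctt fpces byp pmggc isgls zbaw arov wkws cre mcd
Final line count: 13

Answer: 13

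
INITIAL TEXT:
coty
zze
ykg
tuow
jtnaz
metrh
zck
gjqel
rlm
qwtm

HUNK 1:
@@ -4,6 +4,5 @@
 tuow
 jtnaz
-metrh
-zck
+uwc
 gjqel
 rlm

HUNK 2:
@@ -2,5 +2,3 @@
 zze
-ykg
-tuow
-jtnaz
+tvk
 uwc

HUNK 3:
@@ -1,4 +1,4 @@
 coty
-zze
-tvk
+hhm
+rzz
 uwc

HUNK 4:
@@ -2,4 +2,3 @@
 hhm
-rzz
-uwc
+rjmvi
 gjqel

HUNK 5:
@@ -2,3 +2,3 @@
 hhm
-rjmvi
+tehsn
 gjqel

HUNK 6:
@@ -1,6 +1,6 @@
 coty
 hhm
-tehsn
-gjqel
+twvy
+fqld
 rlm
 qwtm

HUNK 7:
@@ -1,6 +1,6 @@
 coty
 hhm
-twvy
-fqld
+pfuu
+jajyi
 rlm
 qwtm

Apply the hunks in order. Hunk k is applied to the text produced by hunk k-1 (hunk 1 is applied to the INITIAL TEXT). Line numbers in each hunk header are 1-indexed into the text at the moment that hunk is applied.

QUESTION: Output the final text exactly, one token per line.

Hunk 1: at line 4 remove [metrh,zck] add [uwc] -> 9 lines: coty zze ykg tuow jtnaz uwc gjqel rlm qwtm
Hunk 2: at line 2 remove [ykg,tuow,jtnaz] add [tvk] -> 7 lines: coty zze tvk uwc gjqel rlm qwtm
Hunk 3: at line 1 remove [zze,tvk] add [hhm,rzz] -> 7 lines: coty hhm rzz uwc gjqel rlm qwtm
Hunk 4: at line 2 remove [rzz,uwc] add [rjmvi] -> 6 lines: coty hhm rjmvi gjqel rlm qwtm
Hunk 5: at line 2 remove [rjmvi] add [tehsn] -> 6 lines: coty hhm tehsn gjqel rlm qwtm
Hunk 6: at line 1 remove [tehsn,gjqel] add [twvy,fqld] -> 6 lines: coty hhm twvy fqld rlm qwtm
Hunk 7: at line 1 remove [twvy,fqld] add [pfuu,jajyi] -> 6 lines: coty hhm pfuu jajyi rlm qwtm

Answer: coty
hhm
pfuu
jajyi
rlm
qwtm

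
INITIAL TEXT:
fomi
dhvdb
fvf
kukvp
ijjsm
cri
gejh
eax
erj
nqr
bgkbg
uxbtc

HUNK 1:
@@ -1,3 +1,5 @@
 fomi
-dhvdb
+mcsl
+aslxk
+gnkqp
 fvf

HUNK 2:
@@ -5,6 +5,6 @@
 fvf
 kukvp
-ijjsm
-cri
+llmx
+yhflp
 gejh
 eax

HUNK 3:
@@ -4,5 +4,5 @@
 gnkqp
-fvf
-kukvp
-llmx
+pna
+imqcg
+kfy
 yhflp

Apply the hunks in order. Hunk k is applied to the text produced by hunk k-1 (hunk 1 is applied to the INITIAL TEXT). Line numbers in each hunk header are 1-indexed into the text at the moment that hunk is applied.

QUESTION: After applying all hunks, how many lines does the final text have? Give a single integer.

Answer: 14

Derivation:
Hunk 1: at line 1 remove [dhvdb] add [mcsl,aslxk,gnkqp] -> 14 lines: fomi mcsl aslxk gnkqp fvf kukvp ijjsm cri gejh eax erj nqr bgkbg uxbtc
Hunk 2: at line 5 remove [ijjsm,cri] add [llmx,yhflp] -> 14 lines: fomi mcsl aslxk gnkqp fvf kukvp llmx yhflp gejh eax erj nqr bgkbg uxbtc
Hunk 3: at line 4 remove [fvf,kukvp,llmx] add [pna,imqcg,kfy] -> 14 lines: fomi mcsl aslxk gnkqp pna imqcg kfy yhflp gejh eax erj nqr bgkbg uxbtc
Final line count: 14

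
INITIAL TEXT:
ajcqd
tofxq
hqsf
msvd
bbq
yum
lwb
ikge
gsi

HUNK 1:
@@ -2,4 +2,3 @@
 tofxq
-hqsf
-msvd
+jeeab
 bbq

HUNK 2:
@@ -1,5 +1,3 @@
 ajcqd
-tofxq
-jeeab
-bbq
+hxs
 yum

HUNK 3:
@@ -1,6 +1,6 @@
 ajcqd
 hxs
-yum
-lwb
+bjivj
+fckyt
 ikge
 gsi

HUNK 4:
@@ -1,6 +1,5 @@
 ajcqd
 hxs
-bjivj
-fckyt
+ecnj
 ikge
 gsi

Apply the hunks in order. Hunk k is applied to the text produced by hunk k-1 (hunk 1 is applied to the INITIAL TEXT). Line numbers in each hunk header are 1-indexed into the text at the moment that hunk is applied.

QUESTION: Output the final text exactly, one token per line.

Hunk 1: at line 2 remove [hqsf,msvd] add [jeeab] -> 8 lines: ajcqd tofxq jeeab bbq yum lwb ikge gsi
Hunk 2: at line 1 remove [tofxq,jeeab,bbq] add [hxs] -> 6 lines: ajcqd hxs yum lwb ikge gsi
Hunk 3: at line 1 remove [yum,lwb] add [bjivj,fckyt] -> 6 lines: ajcqd hxs bjivj fckyt ikge gsi
Hunk 4: at line 1 remove [bjivj,fckyt] add [ecnj] -> 5 lines: ajcqd hxs ecnj ikge gsi

Answer: ajcqd
hxs
ecnj
ikge
gsi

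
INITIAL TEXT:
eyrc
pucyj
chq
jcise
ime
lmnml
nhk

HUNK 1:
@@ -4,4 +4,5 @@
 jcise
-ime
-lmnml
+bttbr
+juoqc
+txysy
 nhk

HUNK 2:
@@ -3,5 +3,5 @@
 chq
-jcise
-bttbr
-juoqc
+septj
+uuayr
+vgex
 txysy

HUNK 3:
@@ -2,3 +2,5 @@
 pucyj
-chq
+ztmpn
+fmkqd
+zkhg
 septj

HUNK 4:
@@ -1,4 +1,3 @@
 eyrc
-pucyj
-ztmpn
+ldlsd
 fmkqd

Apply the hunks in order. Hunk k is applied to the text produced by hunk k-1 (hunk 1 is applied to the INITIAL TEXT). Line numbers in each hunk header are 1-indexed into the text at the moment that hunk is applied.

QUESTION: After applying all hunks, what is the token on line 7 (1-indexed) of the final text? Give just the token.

Hunk 1: at line 4 remove [ime,lmnml] add [bttbr,juoqc,txysy] -> 8 lines: eyrc pucyj chq jcise bttbr juoqc txysy nhk
Hunk 2: at line 3 remove [jcise,bttbr,juoqc] add [septj,uuayr,vgex] -> 8 lines: eyrc pucyj chq septj uuayr vgex txysy nhk
Hunk 3: at line 2 remove [chq] add [ztmpn,fmkqd,zkhg] -> 10 lines: eyrc pucyj ztmpn fmkqd zkhg septj uuayr vgex txysy nhk
Hunk 4: at line 1 remove [pucyj,ztmpn] add [ldlsd] -> 9 lines: eyrc ldlsd fmkqd zkhg septj uuayr vgex txysy nhk
Final line 7: vgex

Answer: vgex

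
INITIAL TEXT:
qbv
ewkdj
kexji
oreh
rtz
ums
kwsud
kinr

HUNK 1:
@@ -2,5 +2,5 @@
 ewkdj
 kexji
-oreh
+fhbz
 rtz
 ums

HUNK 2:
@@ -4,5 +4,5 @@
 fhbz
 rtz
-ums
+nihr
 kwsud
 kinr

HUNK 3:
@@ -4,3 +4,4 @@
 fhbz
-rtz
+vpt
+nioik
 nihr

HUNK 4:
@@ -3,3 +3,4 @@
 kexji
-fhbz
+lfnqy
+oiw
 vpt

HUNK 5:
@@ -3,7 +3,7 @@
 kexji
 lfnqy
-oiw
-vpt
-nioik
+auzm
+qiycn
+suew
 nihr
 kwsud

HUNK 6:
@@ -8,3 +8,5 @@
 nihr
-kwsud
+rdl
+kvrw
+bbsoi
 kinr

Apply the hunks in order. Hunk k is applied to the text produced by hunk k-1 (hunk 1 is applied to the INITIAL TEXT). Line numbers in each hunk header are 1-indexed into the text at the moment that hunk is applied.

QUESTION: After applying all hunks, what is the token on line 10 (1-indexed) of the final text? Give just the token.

Answer: kvrw

Derivation:
Hunk 1: at line 2 remove [oreh] add [fhbz] -> 8 lines: qbv ewkdj kexji fhbz rtz ums kwsud kinr
Hunk 2: at line 4 remove [ums] add [nihr] -> 8 lines: qbv ewkdj kexji fhbz rtz nihr kwsud kinr
Hunk 3: at line 4 remove [rtz] add [vpt,nioik] -> 9 lines: qbv ewkdj kexji fhbz vpt nioik nihr kwsud kinr
Hunk 4: at line 3 remove [fhbz] add [lfnqy,oiw] -> 10 lines: qbv ewkdj kexji lfnqy oiw vpt nioik nihr kwsud kinr
Hunk 5: at line 3 remove [oiw,vpt,nioik] add [auzm,qiycn,suew] -> 10 lines: qbv ewkdj kexji lfnqy auzm qiycn suew nihr kwsud kinr
Hunk 6: at line 8 remove [kwsud] add [rdl,kvrw,bbsoi] -> 12 lines: qbv ewkdj kexji lfnqy auzm qiycn suew nihr rdl kvrw bbsoi kinr
Final line 10: kvrw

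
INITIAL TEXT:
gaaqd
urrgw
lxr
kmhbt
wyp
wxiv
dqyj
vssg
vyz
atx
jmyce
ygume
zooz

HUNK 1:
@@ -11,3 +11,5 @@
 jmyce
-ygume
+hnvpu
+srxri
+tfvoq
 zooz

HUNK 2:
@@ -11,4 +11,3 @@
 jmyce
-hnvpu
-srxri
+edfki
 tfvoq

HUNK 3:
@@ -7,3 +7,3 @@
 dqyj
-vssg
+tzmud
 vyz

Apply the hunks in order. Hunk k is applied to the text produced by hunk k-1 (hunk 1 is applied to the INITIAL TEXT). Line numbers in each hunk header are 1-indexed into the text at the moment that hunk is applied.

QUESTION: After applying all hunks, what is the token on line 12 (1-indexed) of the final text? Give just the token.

Hunk 1: at line 11 remove [ygume] add [hnvpu,srxri,tfvoq] -> 15 lines: gaaqd urrgw lxr kmhbt wyp wxiv dqyj vssg vyz atx jmyce hnvpu srxri tfvoq zooz
Hunk 2: at line 11 remove [hnvpu,srxri] add [edfki] -> 14 lines: gaaqd urrgw lxr kmhbt wyp wxiv dqyj vssg vyz atx jmyce edfki tfvoq zooz
Hunk 3: at line 7 remove [vssg] add [tzmud] -> 14 lines: gaaqd urrgw lxr kmhbt wyp wxiv dqyj tzmud vyz atx jmyce edfki tfvoq zooz
Final line 12: edfki

Answer: edfki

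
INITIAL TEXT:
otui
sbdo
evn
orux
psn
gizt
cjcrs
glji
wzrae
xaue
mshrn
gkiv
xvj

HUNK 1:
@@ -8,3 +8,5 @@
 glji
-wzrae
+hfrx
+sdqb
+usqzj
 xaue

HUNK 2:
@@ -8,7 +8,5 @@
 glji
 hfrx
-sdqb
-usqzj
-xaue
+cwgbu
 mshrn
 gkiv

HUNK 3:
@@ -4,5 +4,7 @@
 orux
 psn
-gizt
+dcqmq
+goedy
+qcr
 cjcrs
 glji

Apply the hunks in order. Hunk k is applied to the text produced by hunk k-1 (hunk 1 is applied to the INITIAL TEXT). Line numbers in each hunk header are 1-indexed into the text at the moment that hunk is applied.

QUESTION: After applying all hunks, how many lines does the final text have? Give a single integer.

Hunk 1: at line 8 remove [wzrae] add [hfrx,sdqb,usqzj] -> 15 lines: otui sbdo evn orux psn gizt cjcrs glji hfrx sdqb usqzj xaue mshrn gkiv xvj
Hunk 2: at line 8 remove [sdqb,usqzj,xaue] add [cwgbu] -> 13 lines: otui sbdo evn orux psn gizt cjcrs glji hfrx cwgbu mshrn gkiv xvj
Hunk 3: at line 4 remove [gizt] add [dcqmq,goedy,qcr] -> 15 lines: otui sbdo evn orux psn dcqmq goedy qcr cjcrs glji hfrx cwgbu mshrn gkiv xvj
Final line count: 15

Answer: 15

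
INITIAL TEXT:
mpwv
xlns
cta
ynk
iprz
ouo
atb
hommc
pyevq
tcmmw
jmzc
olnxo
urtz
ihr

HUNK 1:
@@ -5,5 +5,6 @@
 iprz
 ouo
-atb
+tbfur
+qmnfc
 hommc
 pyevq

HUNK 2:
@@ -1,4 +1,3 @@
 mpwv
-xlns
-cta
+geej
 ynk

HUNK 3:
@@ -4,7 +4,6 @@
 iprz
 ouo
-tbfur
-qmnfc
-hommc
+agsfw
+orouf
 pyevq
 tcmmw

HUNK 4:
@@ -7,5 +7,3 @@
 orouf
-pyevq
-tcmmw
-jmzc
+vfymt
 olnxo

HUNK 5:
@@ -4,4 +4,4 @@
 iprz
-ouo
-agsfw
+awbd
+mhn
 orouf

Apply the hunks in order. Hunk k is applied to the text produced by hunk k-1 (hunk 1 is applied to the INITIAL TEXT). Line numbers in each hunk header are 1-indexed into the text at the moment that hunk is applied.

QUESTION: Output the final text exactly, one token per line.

Hunk 1: at line 5 remove [atb] add [tbfur,qmnfc] -> 15 lines: mpwv xlns cta ynk iprz ouo tbfur qmnfc hommc pyevq tcmmw jmzc olnxo urtz ihr
Hunk 2: at line 1 remove [xlns,cta] add [geej] -> 14 lines: mpwv geej ynk iprz ouo tbfur qmnfc hommc pyevq tcmmw jmzc olnxo urtz ihr
Hunk 3: at line 4 remove [tbfur,qmnfc,hommc] add [agsfw,orouf] -> 13 lines: mpwv geej ynk iprz ouo agsfw orouf pyevq tcmmw jmzc olnxo urtz ihr
Hunk 4: at line 7 remove [pyevq,tcmmw,jmzc] add [vfymt] -> 11 lines: mpwv geej ynk iprz ouo agsfw orouf vfymt olnxo urtz ihr
Hunk 5: at line 4 remove [ouo,agsfw] add [awbd,mhn] -> 11 lines: mpwv geej ynk iprz awbd mhn orouf vfymt olnxo urtz ihr

Answer: mpwv
geej
ynk
iprz
awbd
mhn
orouf
vfymt
olnxo
urtz
ihr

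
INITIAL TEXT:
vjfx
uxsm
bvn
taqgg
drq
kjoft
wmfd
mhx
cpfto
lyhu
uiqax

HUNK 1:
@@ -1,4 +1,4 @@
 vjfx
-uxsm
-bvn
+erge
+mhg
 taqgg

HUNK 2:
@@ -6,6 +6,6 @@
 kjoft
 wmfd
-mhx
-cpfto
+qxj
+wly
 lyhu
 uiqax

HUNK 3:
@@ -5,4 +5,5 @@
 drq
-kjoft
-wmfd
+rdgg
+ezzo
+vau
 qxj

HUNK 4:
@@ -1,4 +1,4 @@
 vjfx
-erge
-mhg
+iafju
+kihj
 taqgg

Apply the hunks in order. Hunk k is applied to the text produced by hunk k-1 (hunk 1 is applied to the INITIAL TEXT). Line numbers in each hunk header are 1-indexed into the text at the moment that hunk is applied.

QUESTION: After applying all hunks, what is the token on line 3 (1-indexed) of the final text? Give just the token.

Answer: kihj

Derivation:
Hunk 1: at line 1 remove [uxsm,bvn] add [erge,mhg] -> 11 lines: vjfx erge mhg taqgg drq kjoft wmfd mhx cpfto lyhu uiqax
Hunk 2: at line 6 remove [mhx,cpfto] add [qxj,wly] -> 11 lines: vjfx erge mhg taqgg drq kjoft wmfd qxj wly lyhu uiqax
Hunk 3: at line 5 remove [kjoft,wmfd] add [rdgg,ezzo,vau] -> 12 lines: vjfx erge mhg taqgg drq rdgg ezzo vau qxj wly lyhu uiqax
Hunk 4: at line 1 remove [erge,mhg] add [iafju,kihj] -> 12 lines: vjfx iafju kihj taqgg drq rdgg ezzo vau qxj wly lyhu uiqax
Final line 3: kihj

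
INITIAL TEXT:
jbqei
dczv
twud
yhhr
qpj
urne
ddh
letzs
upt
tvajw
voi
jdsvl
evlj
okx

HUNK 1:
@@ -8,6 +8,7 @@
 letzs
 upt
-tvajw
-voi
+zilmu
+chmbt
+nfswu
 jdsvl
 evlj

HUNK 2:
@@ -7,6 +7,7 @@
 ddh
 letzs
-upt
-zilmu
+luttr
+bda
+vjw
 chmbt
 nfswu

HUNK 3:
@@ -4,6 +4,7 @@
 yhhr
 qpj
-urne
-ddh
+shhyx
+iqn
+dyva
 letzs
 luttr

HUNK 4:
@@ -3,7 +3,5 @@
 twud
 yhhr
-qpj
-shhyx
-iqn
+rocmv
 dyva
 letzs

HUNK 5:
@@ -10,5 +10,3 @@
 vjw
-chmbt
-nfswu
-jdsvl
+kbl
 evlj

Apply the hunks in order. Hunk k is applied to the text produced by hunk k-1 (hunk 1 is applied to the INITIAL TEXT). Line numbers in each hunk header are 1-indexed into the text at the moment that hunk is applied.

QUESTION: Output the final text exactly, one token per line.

Answer: jbqei
dczv
twud
yhhr
rocmv
dyva
letzs
luttr
bda
vjw
kbl
evlj
okx

Derivation:
Hunk 1: at line 8 remove [tvajw,voi] add [zilmu,chmbt,nfswu] -> 15 lines: jbqei dczv twud yhhr qpj urne ddh letzs upt zilmu chmbt nfswu jdsvl evlj okx
Hunk 2: at line 7 remove [upt,zilmu] add [luttr,bda,vjw] -> 16 lines: jbqei dczv twud yhhr qpj urne ddh letzs luttr bda vjw chmbt nfswu jdsvl evlj okx
Hunk 3: at line 4 remove [urne,ddh] add [shhyx,iqn,dyva] -> 17 lines: jbqei dczv twud yhhr qpj shhyx iqn dyva letzs luttr bda vjw chmbt nfswu jdsvl evlj okx
Hunk 4: at line 3 remove [qpj,shhyx,iqn] add [rocmv] -> 15 lines: jbqei dczv twud yhhr rocmv dyva letzs luttr bda vjw chmbt nfswu jdsvl evlj okx
Hunk 5: at line 10 remove [chmbt,nfswu,jdsvl] add [kbl] -> 13 lines: jbqei dczv twud yhhr rocmv dyva letzs luttr bda vjw kbl evlj okx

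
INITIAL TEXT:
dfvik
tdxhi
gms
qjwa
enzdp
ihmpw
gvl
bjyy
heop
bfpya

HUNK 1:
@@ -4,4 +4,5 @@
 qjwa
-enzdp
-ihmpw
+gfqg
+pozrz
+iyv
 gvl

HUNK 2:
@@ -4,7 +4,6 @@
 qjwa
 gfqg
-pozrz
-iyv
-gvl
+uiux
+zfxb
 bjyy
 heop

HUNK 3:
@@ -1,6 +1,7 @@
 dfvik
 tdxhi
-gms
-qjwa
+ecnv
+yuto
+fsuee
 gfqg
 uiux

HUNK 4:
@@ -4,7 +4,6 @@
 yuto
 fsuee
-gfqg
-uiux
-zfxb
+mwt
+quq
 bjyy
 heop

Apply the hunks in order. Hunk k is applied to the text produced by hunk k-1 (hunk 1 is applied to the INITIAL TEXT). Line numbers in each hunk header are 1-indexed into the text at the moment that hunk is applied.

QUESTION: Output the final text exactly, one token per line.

Hunk 1: at line 4 remove [enzdp,ihmpw] add [gfqg,pozrz,iyv] -> 11 lines: dfvik tdxhi gms qjwa gfqg pozrz iyv gvl bjyy heop bfpya
Hunk 2: at line 4 remove [pozrz,iyv,gvl] add [uiux,zfxb] -> 10 lines: dfvik tdxhi gms qjwa gfqg uiux zfxb bjyy heop bfpya
Hunk 3: at line 1 remove [gms,qjwa] add [ecnv,yuto,fsuee] -> 11 lines: dfvik tdxhi ecnv yuto fsuee gfqg uiux zfxb bjyy heop bfpya
Hunk 4: at line 4 remove [gfqg,uiux,zfxb] add [mwt,quq] -> 10 lines: dfvik tdxhi ecnv yuto fsuee mwt quq bjyy heop bfpya

Answer: dfvik
tdxhi
ecnv
yuto
fsuee
mwt
quq
bjyy
heop
bfpya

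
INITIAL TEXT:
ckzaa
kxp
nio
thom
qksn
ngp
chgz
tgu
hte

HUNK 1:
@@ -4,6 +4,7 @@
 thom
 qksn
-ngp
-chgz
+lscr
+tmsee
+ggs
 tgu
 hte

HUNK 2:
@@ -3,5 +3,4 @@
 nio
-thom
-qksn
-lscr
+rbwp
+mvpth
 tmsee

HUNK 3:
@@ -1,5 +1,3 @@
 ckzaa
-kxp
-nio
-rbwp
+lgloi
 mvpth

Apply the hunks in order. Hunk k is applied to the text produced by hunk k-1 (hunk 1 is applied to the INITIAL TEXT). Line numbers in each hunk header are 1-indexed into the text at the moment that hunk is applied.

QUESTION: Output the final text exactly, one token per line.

Answer: ckzaa
lgloi
mvpth
tmsee
ggs
tgu
hte

Derivation:
Hunk 1: at line 4 remove [ngp,chgz] add [lscr,tmsee,ggs] -> 10 lines: ckzaa kxp nio thom qksn lscr tmsee ggs tgu hte
Hunk 2: at line 3 remove [thom,qksn,lscr] add [rbwp,mvpth] -> 9 lines: ckzaa kxp nio rbwp mvpth tmsee ggs tgu hte
Hunk 3: at line 1 remove [kxp,nio,rbwp] add [lgloi] -> 7 lines: ckzaa lgloi mvpth tmsee ggs tgu hte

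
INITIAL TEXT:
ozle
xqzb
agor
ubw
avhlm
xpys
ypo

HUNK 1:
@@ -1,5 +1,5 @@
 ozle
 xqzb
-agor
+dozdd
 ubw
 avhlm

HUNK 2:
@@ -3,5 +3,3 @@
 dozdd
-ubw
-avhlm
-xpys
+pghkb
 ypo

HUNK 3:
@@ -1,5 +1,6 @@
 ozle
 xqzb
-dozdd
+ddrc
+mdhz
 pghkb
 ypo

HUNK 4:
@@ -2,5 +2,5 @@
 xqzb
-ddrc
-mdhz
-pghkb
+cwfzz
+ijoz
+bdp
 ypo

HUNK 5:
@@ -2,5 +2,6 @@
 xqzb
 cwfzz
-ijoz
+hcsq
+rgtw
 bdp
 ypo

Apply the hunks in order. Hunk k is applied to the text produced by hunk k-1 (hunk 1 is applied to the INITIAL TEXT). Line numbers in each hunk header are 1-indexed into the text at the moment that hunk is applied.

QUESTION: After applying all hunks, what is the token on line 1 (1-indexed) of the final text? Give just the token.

Answer: ozle

Derivation:
Hunk 1: at line 1 remove [agor] add [dozdd] -> 7 lines: ozle xqzb dozdd ubw avhlm xpys ypo
Hunk 2: at line 3 remove [ubw,avhlm,xpys] add [pghkb] -> 5 lines: ozle xqzb dozdd pghkb ypo
Hunk 3: at line 1 remove [dozdd] add [ddrc,mdhz] -> 6 lines: ozle xqzb ddrc mdhz pghkb ypo
Hunk 4: at line 2 remove [ddrc,mdhz,pghkb] add [cwfzz,ijoz,bdp] -> 6 lines: ozle xqzb cwfzz ijoz bdp ypo
Hunk 5: at line 2 remove [ijoz] add [hcsq,rgtw] -> 7 lines: ozle xqzb cwfzz hcsq rgtw bdp ypo
Final line 1: ozle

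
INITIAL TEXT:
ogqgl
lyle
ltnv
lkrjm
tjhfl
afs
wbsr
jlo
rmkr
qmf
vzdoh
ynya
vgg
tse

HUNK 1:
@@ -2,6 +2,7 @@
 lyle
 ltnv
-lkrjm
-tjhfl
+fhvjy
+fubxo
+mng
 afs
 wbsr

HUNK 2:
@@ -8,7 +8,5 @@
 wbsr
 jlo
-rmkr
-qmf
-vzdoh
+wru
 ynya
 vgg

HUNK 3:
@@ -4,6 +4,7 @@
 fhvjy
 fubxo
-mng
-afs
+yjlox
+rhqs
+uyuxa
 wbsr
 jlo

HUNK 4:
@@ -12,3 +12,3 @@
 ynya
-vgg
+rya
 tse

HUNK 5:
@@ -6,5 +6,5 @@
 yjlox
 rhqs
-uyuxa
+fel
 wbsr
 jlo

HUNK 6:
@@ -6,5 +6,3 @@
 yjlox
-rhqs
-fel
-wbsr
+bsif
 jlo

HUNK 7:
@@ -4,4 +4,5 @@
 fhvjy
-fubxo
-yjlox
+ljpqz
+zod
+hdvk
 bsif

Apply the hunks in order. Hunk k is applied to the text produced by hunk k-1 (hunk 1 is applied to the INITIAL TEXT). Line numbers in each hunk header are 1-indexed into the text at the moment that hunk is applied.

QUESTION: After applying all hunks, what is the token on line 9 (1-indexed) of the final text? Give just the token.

Answer: jlo

Derivation:
Hunk 1: at line 2 remove [lkrjm,tjhfl] add [fhvjy,fubxo,mng] -> 15 lines: ogqgl lyle ltnv fhvjy fubxo mng afs wbsr jlo rmkr qmf vzdoh ynya vgg tse
Hunk 2: at line 8 remove [rmkr,qmf,vzdoh] add [wru] -> 13 lines: ogqgl lyle ltnv fhvjy fubxo mng afs wbsr jlo wru ynya vgg tse
Hunk 3: at line 4 remove [mng,afs] add [yjlox,rhqs,uyuxa] -> 14 lines: ogqgl lyle ltnv fhvjy fubxo yjlox rhqs uyuxa wbsr jlo wru ynya vgg tse
Hunk 4: at line 12 remove [vgg] add [rya] -> 14 lines: ogqgl lyle ltnv fhvjy fubxo yjlox rhqs uyuxa wbsr jlo wru ynya rya tse
Hunk 5: at line 6 remove [uyuxa] add [fel] -> 14 lines: ogqgl lyle ltnv fhvjy fubxo yjlox rhqs fel wbsr jlo wru ynya rya tse
Hunk 6: at line 6 remove [rhqs,fel,wbsr] add [bsif] -> 12 lines: ogqgl lyle ltnv fhvjy fubxo yjlox bsif jlo wru ynya rya tse
Hunk 7: at line 4 remove [fubxo,yjlox] add [ljpqz,zod,hdvk] -> 13 lines: ogqgl lyle ltnv fhvjy ljpqz zod hdvk bsif jlo wru ynya rya tse
Final line 9: jlo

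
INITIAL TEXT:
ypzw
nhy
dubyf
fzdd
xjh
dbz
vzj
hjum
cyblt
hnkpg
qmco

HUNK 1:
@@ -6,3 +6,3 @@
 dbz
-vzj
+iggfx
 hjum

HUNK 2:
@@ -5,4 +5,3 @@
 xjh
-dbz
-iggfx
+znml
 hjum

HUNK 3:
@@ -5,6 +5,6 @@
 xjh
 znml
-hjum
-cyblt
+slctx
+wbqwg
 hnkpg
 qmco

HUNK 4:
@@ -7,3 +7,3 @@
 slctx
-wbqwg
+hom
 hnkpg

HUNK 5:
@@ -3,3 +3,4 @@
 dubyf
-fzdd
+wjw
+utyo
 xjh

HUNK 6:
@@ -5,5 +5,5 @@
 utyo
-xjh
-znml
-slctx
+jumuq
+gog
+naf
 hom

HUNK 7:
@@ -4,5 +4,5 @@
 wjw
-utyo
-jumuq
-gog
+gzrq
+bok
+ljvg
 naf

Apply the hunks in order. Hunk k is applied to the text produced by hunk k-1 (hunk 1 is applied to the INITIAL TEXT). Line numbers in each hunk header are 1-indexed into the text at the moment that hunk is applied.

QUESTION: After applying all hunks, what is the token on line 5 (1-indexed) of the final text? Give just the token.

Hunk 1: at line 6 remove [vzj] add [iggfx] -> 11 lines: ypzw nhy dubyf fzdd xjh dbz iggfx hjum cyblt hnkpg qmco
Hunk 2: at line 5 remove [dbz,iggfx] add [znml] -> 10 lines: ypzw nhy dubyf fzdd xjh znml hjum cyblt hnkpg qmco
Hunk 3: at line 5 remove [hjum,cyblt] add [slctx,wbqwg] -> 10 lines: ypzw nhy dubyf fzdd xjh znml slctx wbqwg hnkpg qmco
Hunk 4: at line 7 remove [wbqwg] add [hom] -> 10 lines: ypzw nhy dubyf fzdd xjh znml slctx hom hnkpg qmco
Hunk 5: at line 3 remove [fzdd] add [wjw,utyo] -> 11 lines: ypzw nhy dubyf wjw utyo xjh znml slctx hom hnkpg qmco
Hunk 6: at line 5 remove [xjh,znml,slctx] add [jumuq,gog,naf] -> 11 lines: ypzw nhy dubyf wjw utyo jumuq gog naf hom hnkpg qmco
Hunk 7: at line 4 remove [utyo,jumuq,gog] add [gzrq,bok,ljvg] -> 11 lines: ypzw nhy dubyf wjw gzrq bok ljvg naf hom hnkpg qmco
Final line 5: gzrq

Answer: gzrq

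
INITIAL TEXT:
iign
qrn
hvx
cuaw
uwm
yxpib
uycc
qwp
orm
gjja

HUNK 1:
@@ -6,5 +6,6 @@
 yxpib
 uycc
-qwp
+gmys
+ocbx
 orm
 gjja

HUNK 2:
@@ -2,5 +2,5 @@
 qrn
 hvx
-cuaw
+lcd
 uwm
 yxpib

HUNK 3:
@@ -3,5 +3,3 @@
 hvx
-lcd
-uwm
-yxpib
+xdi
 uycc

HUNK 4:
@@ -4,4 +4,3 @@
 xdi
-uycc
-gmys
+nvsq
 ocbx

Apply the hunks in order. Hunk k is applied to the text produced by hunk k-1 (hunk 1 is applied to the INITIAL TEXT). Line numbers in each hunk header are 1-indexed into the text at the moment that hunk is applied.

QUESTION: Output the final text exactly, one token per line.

Answer: iign
qrn
hvx
xdi
nvsq
ocbx
orm
gjja

Derivation:
Hunk 1: at line 6 remove [qwp] add [gmys,ocbx] -> 11 lines: iign qrn hvx cuaw uwm yxpib uycc gmys ocbx orm gjja
Hunk 2: at line 2 remove [cuaw] add [lcd] -> 11 lines: iign qrn hvx lcd uwm yxpib uycc gmys ocbx orm gjja
Hunk 3: at line 3 remove [lcd,uwm,yxpib] add [xdi] -> 9 lines: iign qrn hvx xdi uycc gmys ocbx orm gjja
Hunk 4: at line 4 remove [uycc,gmys] add [nvsq] -> 8 lines: iign qrn hvx xdi nvsq ocbx orm gjja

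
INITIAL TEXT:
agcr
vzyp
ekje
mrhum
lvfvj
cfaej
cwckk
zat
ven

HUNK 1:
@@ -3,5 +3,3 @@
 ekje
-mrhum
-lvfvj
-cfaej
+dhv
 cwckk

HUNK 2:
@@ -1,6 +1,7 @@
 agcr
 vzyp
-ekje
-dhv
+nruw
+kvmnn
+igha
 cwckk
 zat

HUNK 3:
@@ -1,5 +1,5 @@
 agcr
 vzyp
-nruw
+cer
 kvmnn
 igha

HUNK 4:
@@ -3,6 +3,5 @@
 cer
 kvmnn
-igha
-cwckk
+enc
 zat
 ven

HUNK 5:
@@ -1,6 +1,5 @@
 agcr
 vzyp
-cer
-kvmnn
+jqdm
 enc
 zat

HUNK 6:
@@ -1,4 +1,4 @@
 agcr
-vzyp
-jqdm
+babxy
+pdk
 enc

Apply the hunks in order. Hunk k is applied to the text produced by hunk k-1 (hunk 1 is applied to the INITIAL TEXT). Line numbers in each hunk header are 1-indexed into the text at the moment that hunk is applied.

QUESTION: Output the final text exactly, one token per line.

Answer: agcr
babxy
pdk
enc
zat
ven

Derivation:
Hunk 1: at line 3 remove [mrhum,lvfvj,cfaej] add [dhv] -> 7 lines: agcr vzyp ekje dhv cwckk zat ven
Hunk 2: at line 1 remove [ekje,dhv] add [nruw,kvmnn,igha] -> 8 lines: agcr vzyp nruw kvmnn igha cwckk zat ven
Hunk 3: at line 1 remove [nruw] add [cer] -> 8 lines: agcr vzyp cer kvmnn igha cwckk zat ven
Hunk 4: at line 3 remove [igha,cwckk] add [enc] -> 7 lines: agcr vzyp cer kvmnn enc zat ven
Hunk 5: at line 1 remove [cer,kvmnn] add [jqdm] -> 6 lines: agcr vzyp jqdm enc zat ven
Hunk 6: at line 1 remove [vzyp,jqdm] add [babxy,pdk] -> 6 lines: agcr babxy pdk enc zat ven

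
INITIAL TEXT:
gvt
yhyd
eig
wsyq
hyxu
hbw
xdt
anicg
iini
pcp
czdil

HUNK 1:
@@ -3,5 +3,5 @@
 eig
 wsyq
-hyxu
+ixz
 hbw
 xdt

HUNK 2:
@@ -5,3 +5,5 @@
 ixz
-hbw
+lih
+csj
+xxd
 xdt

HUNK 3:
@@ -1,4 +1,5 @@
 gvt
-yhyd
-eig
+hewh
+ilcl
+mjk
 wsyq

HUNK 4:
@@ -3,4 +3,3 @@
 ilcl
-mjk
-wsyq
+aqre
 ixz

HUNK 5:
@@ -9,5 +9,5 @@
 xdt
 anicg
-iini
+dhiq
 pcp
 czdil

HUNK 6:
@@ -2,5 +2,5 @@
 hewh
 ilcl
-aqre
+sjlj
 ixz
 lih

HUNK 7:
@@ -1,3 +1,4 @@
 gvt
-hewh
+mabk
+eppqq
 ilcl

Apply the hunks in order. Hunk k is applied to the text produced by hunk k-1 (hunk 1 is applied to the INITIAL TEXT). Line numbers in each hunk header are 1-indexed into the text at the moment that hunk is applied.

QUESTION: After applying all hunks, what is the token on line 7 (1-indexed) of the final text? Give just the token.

Answer: lih

Derivation:
Hunk 1: at line 3 remove [hyxu] add [ixz] -> 11 lines: gvt yhyd eig wsyq ixz hbw xdt anicg iini pcp czdil
Hunk 2: at line 5 remove [hbw] add [lih,csj,xxd] -> 13 lines: gvt yhyd eig wsyq ixz lih csj xxd xdt anicg iini pcp czdil
Hunk 3: at line 1 remove [yhyd,eig] add [hewh,ilcl,mjk] -> 14 lines: gvt hewh ilcl mjk wsyq ixz lih csj xxd xdt anicg iini pcp czdil
Hunk 4: at line 3 remove [mjk,wsyq] add [aqre] -> 13 lines: gvt hewh ilcl aqre ixz lih csj xxd xdt anicg iini pcp czdil
Hunk 5: at line 9 remove [iini] add [dhiq] -> 13 lines: gvt hewh ilcl aqre ixz lih csj xxd xdt anicg dhiq pcp czdil
Hunk 6: at line 2 remove [aqre] add [sjlj] -> 13 lines: gvt hewh ilcl sjlj ixz lih csj xxd xdt anicg dhiq pcp czdil
Hunk 7: at line 1 remove [hewh] add [mabk,eppqq] -> 14 lines: gvt mabk eppqq ilcl sjlj ixz lih csj xxd xdt anicg dhiq pcp czdil
Final line 7: lih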